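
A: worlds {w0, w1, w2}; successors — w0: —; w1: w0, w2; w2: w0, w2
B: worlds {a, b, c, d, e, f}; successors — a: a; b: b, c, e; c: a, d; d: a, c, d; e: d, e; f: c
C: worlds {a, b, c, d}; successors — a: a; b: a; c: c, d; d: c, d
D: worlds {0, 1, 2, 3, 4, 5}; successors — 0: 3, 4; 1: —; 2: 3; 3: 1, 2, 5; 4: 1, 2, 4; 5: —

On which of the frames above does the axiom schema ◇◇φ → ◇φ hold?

The schema corresponds to transitivity: ∀x ∀y ∀z (Rxy ∧ Ryz → Rxz).
A: holds.
B: fails — Rbc and Rcd but not Rbd.
C: holds.
D: fails — R32 and R23 but not R33.

A, C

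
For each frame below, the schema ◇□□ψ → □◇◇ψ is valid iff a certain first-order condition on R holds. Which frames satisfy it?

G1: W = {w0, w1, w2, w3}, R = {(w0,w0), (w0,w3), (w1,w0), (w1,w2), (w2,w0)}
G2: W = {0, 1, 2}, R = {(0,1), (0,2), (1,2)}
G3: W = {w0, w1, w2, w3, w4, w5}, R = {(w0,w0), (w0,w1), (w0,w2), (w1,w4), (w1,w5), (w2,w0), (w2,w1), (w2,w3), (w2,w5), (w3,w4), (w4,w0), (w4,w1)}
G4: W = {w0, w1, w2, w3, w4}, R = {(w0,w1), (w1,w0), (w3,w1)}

The schema corresponds to a generalized confluence (Geach) condition: ∀x ∀y ∀z ((xRy ∧ xRz) → ∃w (yR²w ∧ zR²w)).
G1: fails — w0Rw0, w0Rw3 but no w with w0R²w and w3R²w.
G2: fails — 0R1, 0R1 but no w with 1R²w and 1R²w.
G3: fails — w1Rw4, w1Rw5 but no w with w4R²w and w5R²w.
G4: condition met.
Valid on: G4.

G4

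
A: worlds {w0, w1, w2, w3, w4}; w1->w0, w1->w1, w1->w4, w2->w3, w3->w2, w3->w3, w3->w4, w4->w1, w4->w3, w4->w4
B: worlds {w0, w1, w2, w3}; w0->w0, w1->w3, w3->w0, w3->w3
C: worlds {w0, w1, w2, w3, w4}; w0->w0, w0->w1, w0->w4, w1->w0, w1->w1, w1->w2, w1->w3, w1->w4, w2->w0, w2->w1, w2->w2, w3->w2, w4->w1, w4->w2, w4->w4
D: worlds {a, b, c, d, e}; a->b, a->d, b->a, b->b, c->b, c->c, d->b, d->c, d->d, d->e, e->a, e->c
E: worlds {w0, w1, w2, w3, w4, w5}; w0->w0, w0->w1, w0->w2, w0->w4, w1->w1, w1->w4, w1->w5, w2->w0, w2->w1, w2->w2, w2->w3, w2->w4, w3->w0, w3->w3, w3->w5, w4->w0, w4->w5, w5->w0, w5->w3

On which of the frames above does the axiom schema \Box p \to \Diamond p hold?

Frame correspondent (Sahlqvist): \forall x \exists y Rxy — i.e. seriality.
A: fails — world w0 has no successor.
B: fails — world w2 has no successor.
C: holds.
D: holds.
E: holds.

C, D, E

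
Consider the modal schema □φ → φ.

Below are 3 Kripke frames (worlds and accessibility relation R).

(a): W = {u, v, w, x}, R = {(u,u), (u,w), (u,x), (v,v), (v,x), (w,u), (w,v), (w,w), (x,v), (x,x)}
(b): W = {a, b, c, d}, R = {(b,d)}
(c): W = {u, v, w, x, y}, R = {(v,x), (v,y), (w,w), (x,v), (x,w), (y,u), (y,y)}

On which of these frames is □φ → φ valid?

Frame correspondent (Sahlqvist): ∀x Rxx — i.e. reflexivity.
(a): satisfies the condition.
(b): fails — world a does not see itself.
(c): fails — world u does not see itself.

(a)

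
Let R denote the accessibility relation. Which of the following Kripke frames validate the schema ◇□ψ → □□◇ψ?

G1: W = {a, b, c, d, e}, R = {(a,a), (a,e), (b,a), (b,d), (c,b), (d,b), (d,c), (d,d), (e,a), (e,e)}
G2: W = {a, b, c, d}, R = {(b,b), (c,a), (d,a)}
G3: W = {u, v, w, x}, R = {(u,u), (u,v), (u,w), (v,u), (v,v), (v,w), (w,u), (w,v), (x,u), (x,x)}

G2, G3

Frame correspondent (Sahlqvist): ∀x ∀y ∀z ((xRy ∧ xR²z) → ∃w (yRw ∧ zRw)) — i.e. a generalized confluence (Geach) condition.
G1: fails — bRa, bR²c but no w with aRw and cRw.
G2: satisfies the condition.
G3: satisfies the condition.
Valid on: G2, G3.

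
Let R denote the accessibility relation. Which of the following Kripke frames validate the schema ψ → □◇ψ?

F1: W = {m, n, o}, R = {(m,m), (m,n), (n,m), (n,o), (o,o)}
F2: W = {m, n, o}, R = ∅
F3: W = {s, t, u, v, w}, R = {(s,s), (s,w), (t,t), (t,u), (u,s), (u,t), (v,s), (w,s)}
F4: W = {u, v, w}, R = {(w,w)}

F2, F4

The schema corresponds to symmetry: ∀x ∀y (Rxy → Ryx).
F1: fails — Rno but not Ron.
F2: condition met.
F3: fails — Rus but not Rsu.
F4: condition met.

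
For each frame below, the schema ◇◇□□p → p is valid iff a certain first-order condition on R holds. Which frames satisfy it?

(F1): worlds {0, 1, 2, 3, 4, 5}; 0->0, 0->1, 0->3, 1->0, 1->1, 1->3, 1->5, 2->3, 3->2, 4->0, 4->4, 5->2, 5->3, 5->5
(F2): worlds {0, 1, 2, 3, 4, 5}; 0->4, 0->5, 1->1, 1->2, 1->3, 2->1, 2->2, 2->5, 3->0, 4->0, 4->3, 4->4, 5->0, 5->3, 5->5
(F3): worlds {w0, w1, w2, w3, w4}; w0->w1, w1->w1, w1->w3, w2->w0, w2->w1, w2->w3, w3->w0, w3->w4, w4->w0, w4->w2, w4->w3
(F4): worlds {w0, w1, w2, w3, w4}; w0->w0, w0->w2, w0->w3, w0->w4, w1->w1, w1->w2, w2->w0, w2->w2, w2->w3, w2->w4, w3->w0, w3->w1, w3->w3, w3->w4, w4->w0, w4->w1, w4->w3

This is the axiom for a generalized confluence (Geach) condition; its first-order frame correspondent is ∀x ∀y (xR²y → ∃w (yR²w ∧ x = w)).
(F1): fails — 0R²2 but no w with 2R²w and 0=w.
(F2): fails — 0R²3 but no w with 3R²w and 0=w.
(F3): fails — w2R²w0 but no w with w0R²w and w2=w.
(F4): satisfies the condition.
Valid on: (F4).

(F4)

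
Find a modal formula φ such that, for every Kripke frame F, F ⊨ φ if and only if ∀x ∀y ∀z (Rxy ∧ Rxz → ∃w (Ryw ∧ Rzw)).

A defining formula is ◇□q → □◇q (the .2 axiom).
Suppose ◇□q→□◇q is valid. Take Rxy, Rxz and set V(q)={w : Ryw}. Then □q at y so ◇□q at x, so □◇q at x, so ◇q at z, giving w with Rzw and Ryw.

◇□q → □◇q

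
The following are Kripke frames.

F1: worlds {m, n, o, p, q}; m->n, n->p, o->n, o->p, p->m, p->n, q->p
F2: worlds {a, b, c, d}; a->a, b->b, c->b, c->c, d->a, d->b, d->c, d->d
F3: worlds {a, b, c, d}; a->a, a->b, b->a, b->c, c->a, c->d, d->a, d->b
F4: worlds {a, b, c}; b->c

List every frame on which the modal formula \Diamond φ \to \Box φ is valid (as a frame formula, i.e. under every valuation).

Frame correspondent (Sahlqvist): \forall x \forall y \forall z (Rxy \wedge Rxz \to y = z) — i.e. partial functionality.
F1: fails — o sees both n and p.
F2: fails — c sees both b and c.
F3: fails — a sees both a and b.
F4: condition met.

F4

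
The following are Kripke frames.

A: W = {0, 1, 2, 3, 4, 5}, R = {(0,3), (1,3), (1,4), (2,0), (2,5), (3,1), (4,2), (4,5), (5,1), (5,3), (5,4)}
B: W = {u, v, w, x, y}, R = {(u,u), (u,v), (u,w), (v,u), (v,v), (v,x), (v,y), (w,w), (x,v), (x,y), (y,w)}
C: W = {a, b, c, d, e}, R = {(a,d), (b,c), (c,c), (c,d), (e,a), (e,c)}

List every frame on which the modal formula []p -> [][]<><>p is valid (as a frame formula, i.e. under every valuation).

The schema corresponds to a generalized confluence (Geach) condition: forall x forall z (x R^2 z -> exists w (xRw & z R^2 w)).
A: fails — 0R²1 but no w with 0Rw and 1R²w.
B: fails — vR²w but no t with vRt and wR²t.
C: fails — bR²d but no w with bRw and dR²w.

none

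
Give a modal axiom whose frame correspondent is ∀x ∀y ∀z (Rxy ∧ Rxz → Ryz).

◇ψ → □◇ψ

A defining formula is ◇ψ → □◇ψ (the 5 axiom).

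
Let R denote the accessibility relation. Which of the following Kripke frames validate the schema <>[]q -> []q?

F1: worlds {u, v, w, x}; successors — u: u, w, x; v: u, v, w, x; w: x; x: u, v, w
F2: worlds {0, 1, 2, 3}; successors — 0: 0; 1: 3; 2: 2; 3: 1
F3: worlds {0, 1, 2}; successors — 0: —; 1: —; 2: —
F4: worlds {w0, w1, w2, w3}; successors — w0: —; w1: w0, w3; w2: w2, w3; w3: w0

F3

This is the axiom for the Euclidean property; its first-order frame correspondent is forall x forall y forall z (Rxy & Rxz -> Ryz).
F1: fails — Ruw and Ruw but not Rww.
F2: fails — R13 and R13 but not R33.
F3: satisfies the condition.
F4: fails — Rw1w0 and Rw1w0 but not Rw0w0.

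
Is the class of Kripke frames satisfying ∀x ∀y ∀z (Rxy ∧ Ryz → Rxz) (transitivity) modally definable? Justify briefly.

The condition is transitivity. A defining modal formula is □p → □□p.

Yes, by □p → □□p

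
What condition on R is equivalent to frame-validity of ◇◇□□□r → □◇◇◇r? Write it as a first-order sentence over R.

∀x ∀y ∀z ((xR²y ∧ xRz) → ∃w (yR³w ∧ zR³w))

This is a Sahlqvist (Geach-type) schema ◇^2□^3r → □^1◇^3r.
Minimal-valuation argument: fix x; take any y with xR^2y and any z with xR^1z. Set V(r) to the set of worlds R-reachable from y in exactly 3 steps. Then □^3r holds at y, so the antecedent holds at x; validity forces ◇^3r at z, giving a w with zR^3w and yR^3w.
First-order correspondent: ∀x ∀y ∀z ((xR²y ∧ xRz) → ∃w (yR³w ∧ zR³w)).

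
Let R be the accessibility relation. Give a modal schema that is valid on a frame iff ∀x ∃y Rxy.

□ψ → ◇ψ

The condition is seriality. The D schema □ψ → ◇ψ defines it.
Suppose □ψ→◇ψ is valid. At any x set V(ψ)=W. Then □ψ at x, so ◇ψ at x, so x has a successor.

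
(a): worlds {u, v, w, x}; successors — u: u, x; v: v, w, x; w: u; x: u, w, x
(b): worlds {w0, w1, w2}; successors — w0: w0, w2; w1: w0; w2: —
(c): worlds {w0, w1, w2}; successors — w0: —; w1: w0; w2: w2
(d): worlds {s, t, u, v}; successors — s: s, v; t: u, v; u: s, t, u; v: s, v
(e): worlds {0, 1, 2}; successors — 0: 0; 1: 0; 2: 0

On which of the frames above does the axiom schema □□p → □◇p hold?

Frame correspondent (Sahlqvist): ∀x ∀z (xRz → ∃w (xR²w ∧ zRw)) — i.e. a generalized confluence (Geach) condition.
(a): holds.
(b): fails — w0Rw2 but no w with w0R²w and w2Rw.
(c): fails — w1Rw0 but no w with w1R²w and w0Rw.
(d): holds.
(e): holds.

(a), (d), (e)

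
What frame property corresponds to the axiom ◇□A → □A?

Equivalently (dual form): ◇A → □◇A.
Suppose ◇A→□◇A is valid. Take Rxy, Rxz and set V(A)={y}. Then ◇A at x, so □◇A at x, so ◇A at z, so some w with Rzw has A; w=y, i.e. Rzy. By symmetry of the argument, Ryz.

the Euclidean property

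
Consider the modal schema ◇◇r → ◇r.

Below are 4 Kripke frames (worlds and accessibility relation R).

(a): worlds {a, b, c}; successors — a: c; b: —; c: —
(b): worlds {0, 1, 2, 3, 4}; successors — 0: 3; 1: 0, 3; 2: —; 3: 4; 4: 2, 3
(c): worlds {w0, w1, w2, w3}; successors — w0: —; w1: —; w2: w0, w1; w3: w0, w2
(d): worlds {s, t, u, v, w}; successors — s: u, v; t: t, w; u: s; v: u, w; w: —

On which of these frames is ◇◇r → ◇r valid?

(a)

The schema corresponds to transitivity: ∀x ∀y ∀z (Rxy ∧ Ryz → Rxz).
(a): holds.
(b): fails — R34 and R43 but not R33.
(c): fails — Rw3w2 and Rw2w1 but not Rw3w1.
(d): fails — Rus and Rsv but not Ruv.
Valid on: (a).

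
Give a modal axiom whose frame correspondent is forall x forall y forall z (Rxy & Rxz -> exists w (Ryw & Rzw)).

A defining formula is ◇□ψ → □◇ψ (the .2 axiom).
Suppose ◇□ψ→□◇ψ is valid. Take Rxy, Rxz and set V(ψ)={w : Ryw}. Then □ψ at y so ◇□ψ at x, so □◇ψ at x, so ◇ψ at z, giving w with Rzw and Ryw.

◇□ψ → □◇ψ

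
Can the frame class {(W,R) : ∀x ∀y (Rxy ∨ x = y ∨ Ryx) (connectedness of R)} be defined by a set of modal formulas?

No — not modally definable

Any modally definable frame class is closed under disjoint unions.
Take 2 disjoint single-world reflexive frames: each is trivially connected, but their disjoint union has 2 worlds with no edge between distinct components, so it is not connected.
Hence connectedness of R is not modally definable.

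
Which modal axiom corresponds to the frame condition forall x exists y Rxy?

□q → ◇q

The condition is seriality. The D schema □q → ◇q defines it.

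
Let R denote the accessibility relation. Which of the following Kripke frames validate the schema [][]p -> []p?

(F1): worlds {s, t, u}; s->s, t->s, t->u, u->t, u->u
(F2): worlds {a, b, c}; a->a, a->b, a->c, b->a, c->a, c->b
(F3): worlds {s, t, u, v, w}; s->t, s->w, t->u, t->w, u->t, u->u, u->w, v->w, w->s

(F1), (F2)

This is the axiom for density; its first-order frame correspondent is forall x forall y (Rxy -> exists z (Rxz & Rzy)).
(F1): holds.
(F2): holds.
(F3): fails — Rvw but no z with Rvz and Rzw.
Valid on: (F1), (F2).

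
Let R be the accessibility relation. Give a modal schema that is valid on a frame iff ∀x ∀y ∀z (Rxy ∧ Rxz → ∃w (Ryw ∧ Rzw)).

This is convergence; the standard corresponding axiom is .2: ◇□r → □◇r.

◇□r → □◇r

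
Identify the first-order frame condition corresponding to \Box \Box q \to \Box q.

This is the C4 axiom.
Its frame correspondent is density — \forall x \forall y (Rxy \to \exists z (Rxz \wedge Rzy)).

density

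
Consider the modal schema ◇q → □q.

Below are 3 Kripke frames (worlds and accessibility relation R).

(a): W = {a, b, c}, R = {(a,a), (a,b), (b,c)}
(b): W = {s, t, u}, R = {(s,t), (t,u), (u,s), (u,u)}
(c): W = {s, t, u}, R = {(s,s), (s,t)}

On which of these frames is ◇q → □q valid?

none

This is the axiom for partial functionality; its first-order frame correspondent is ∀x ∀y ∀z (Rxy ∧ Rxz → y = z).
(a): fails — a sees both a and b.
(b): fails — u sees both s and u.
(c): fails — s sees both s and t.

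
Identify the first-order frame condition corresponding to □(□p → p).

shift-reflexivity: ∀x ∀y (Rxy → Ryy)

Suppose □(□p→p) is valid. Take Rxy and set V(p)={w : Ryw}. Then at y, □p holds; since □(□p→p) at x, □p→p at y, so p at y, i.e. Ryy.
The converse is a direct semantic check.
So the correspondent is shift-reflexivity.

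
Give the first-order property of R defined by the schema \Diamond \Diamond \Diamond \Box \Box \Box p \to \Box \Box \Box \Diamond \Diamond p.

This is a Sahlqvist (Geach-type) schema ◇^3□^3p → □^3◇^2p.
Minimal-valuation argument: fix x; take any y with xR^3y and any z with xR^3z. Set V(p) to the set of worlds R-reachable from y in exactly 3 steps. Then □^3p holds at y, so the antecedent holds at x; validity forces ◇^2p at z, giving a w with zR^2w and yR^3w.
First-order correspondent: \forall x \forall y \forall z ((x R^3 y \wedge x R^3 z) \to \exists w (y R^3 w \wedge z R^2 w)).

\forall x \forall y \forall z ((x R^3 y \wedge x R^3 z) \to \exists w (y R^3 w \wedge z R^2 w))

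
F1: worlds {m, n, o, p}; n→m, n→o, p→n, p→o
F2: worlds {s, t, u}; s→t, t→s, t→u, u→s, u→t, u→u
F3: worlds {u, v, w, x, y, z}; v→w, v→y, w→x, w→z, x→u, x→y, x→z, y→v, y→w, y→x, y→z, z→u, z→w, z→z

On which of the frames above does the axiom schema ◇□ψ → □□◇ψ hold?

none

This is the axiom for a generalized confluence (Geach) condition; its first-order frame correspondent is ∀x ∀y ∀z ((xRy ∧ xR²z) → ∃w (yRw ∧ zRw)).
F1: fails — pRn, pR²m but no w with nRw and mRw.
F2: fails — sRt, sR²s but no w with tRw and sRw.
F3: fails — vRw, vR²v but no t with wRt and vRt.
Valid on no frame.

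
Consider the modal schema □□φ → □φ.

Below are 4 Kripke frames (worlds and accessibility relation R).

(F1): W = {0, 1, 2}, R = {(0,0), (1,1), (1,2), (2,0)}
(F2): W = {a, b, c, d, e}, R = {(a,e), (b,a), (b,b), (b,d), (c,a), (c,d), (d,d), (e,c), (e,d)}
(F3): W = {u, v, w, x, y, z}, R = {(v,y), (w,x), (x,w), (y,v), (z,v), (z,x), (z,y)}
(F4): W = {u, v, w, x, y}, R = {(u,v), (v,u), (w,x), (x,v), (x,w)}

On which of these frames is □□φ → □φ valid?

This is the axiom for density; its first-order frame correspondent is ∀x ∀y (Rxy → ∃z (Rxz ∧ Rzy)).
(F1): satisfies the condition.
(F2): fails — Rae but no z with Raz and Rze.
(F3): fails — Rxw but no t with Rxt and Rtw.
(F4): fails — Ruv but no z with Ruz and Rzv.
Valid on: (F1).

(F1)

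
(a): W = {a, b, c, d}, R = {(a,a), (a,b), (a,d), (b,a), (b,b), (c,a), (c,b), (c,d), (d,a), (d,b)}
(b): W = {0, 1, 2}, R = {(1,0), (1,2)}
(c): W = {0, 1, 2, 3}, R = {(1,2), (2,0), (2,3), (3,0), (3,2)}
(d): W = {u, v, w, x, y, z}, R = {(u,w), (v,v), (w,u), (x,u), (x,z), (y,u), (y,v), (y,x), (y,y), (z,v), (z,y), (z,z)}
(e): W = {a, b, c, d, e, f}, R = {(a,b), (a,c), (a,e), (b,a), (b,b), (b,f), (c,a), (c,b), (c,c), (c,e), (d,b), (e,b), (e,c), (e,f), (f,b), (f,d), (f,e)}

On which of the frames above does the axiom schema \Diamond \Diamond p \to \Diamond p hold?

This is the axiom for transitivity; its first-order frame correspondent is \forall x \forall y \forall z (Rxy \wedge Ryz \to Rxz).
(a): fails — Rba and Rad but not Rbd.
(b): condition met.
(c): fails — R32 and R23 but not R33.
(d): fails — Ryx and Rxz but not Ryz.
(e): fails — Reb and Rba but not Rea.

(b)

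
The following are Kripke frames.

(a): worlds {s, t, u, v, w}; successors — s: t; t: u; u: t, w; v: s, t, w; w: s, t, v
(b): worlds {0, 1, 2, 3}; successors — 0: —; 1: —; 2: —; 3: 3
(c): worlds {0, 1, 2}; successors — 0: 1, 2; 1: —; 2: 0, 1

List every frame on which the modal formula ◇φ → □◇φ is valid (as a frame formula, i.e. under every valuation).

(b)

This is the axiom for the Euclidean property; its first-order frame correspondent is ∀x ∀y ∀z (Rxy ∧ Rxz → Ryz).
(a): fails — Rst and Rst but not Rtt.
(b): holds.
(c): fails — R01 and R01 but not R11.
Valid on: (b).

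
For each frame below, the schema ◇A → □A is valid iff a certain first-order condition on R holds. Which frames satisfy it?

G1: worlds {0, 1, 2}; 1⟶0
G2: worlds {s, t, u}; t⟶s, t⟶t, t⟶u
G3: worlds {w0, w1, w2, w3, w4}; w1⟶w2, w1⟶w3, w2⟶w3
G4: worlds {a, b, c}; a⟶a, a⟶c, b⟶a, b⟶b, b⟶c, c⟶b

G1

Frame correspondent (Sahlqvist): ∀x ∀y ∀z (Rxy ∧ Rxz → y = z) — i.e. partial functionality.
G1: ✓.
G2: fails — t sees both s and t.
G3: fails — w1 sees both w2 and w3.
G4: fails — a sees both a and c.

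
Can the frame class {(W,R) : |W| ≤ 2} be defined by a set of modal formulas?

If a class were modally definable it would be closed under disjoint unions (Goldblatt–Thomason).
Any modal formula valid on each of 3 disjoint one-world frames is valid on their disjoint union (validity is preserved under disjoint unions). Each one-world frame has |W|=1≤2, but the union has |W|=3.
Hence having at most 2 worlds is not modally definable.

Not definable by any modal formula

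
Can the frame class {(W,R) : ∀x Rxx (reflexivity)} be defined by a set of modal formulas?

Definable; □q → q defines it

The condition is reflexivity. A defining modal formula is □q → q.
Suppose □q→q is valid. At any x set V(q)={w : Rxw}. Then □q holds at x, so q holds at x, i.e. Rxx.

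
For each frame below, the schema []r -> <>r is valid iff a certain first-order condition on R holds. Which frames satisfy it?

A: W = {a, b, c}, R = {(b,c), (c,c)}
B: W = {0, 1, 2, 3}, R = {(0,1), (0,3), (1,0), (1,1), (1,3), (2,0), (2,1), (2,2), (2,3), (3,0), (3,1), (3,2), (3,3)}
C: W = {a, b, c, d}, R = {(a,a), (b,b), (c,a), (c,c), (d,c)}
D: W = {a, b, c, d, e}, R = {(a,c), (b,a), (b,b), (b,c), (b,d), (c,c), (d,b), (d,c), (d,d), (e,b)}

The schema corresponds to seriality: forall x exists y Rxy.
A: fails — world a has no successor.
B: satisfies the condition.
C: satisfies the condition.
D: satisfies the condition.

B, C, D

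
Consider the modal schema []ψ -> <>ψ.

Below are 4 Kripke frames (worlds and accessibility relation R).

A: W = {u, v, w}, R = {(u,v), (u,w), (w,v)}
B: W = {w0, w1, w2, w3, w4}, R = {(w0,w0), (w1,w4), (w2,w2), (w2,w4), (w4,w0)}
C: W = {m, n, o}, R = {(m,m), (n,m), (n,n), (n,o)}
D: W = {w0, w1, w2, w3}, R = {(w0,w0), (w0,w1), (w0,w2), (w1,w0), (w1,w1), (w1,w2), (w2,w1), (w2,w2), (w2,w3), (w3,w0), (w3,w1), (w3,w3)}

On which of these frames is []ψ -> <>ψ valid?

D

This is the axiom for seriality; its first-order frame correspondent is forall x exists y Rxy.
A: fails — world v has no successor.
B: fails — world w3 has no successor.
C: fails — world o has no successor.
D: holds.
Valid on: D.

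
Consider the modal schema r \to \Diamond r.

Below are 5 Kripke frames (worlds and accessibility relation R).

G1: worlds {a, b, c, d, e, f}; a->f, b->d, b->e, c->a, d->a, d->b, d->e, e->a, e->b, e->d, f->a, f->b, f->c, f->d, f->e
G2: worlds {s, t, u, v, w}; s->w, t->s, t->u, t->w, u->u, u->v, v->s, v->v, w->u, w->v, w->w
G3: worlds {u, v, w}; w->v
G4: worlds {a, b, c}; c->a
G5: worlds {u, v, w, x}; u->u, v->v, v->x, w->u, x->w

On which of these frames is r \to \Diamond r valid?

This is the axiom for reflexivity; its first-order frame correspondent is \forall x Rxx.
G1: fails — world a does not see itself.
G2: fails — world s does not see itself.
G3: fails — world u does not see itself.
G4: fails — world a does not see itself.
G5: fails — world w does not see itself.

none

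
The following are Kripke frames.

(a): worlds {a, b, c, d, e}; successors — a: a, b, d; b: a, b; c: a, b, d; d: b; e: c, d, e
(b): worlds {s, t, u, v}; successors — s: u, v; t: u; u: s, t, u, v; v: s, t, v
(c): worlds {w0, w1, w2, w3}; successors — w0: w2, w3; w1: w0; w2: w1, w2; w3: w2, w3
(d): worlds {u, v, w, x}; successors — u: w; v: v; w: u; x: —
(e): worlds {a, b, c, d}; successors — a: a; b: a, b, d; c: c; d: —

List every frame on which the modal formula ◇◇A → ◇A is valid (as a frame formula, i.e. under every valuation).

(e)

The schema corresponds to transitivity: ∀x ∀y ∀z (Rxy ∧ Ryz → Rxz).
(a): fails — Rec and Rcb but not Reb.
(b): fails — Rvt and Rtu but not Rvu.
(c): fails — Rw1w0 and Rw0w2 but not Rw1w2.
(d): fails — Rwu and Ruw but not Rww.
(e): condition met.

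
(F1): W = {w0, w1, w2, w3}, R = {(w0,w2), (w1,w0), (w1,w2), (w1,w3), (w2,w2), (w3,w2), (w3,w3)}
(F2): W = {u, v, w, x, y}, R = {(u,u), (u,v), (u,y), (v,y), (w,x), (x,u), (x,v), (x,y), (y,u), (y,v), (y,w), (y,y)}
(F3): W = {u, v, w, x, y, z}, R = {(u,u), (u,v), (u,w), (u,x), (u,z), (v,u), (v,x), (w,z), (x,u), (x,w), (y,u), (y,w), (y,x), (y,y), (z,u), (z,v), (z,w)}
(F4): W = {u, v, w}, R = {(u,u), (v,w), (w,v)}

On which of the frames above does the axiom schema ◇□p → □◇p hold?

The schema corresponds to convergence: ∀x ∀y ∀z (Rxy ∧ Rxz → ∃w (Ryw ∧ Rzw)).
(F1): holds.
(F2): fails — Ryw and Ryy but w and y have no common successor.
(F3): fails — Ruv and Ruw but v and w have no common successor.
(F4): holds.
Valid on: (F1), (F4).

(F1), (F4)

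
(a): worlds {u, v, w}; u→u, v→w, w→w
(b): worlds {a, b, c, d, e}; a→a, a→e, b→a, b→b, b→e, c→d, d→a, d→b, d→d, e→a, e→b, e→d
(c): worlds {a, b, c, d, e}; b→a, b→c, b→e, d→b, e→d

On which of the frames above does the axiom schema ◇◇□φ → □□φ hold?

The schema corresponds to a generalized confluence (Geach) condition: ∀x ∀y ∀z ((xR²y ∧ xR²z) → ∃w (yRw ∧ z = w)).
(a): holds.
(b): fails — aR²a, aR²b but no w with aRw and b=w.
(c): fails — bR²d, bR²d but no w with dRw and d=w.

(a)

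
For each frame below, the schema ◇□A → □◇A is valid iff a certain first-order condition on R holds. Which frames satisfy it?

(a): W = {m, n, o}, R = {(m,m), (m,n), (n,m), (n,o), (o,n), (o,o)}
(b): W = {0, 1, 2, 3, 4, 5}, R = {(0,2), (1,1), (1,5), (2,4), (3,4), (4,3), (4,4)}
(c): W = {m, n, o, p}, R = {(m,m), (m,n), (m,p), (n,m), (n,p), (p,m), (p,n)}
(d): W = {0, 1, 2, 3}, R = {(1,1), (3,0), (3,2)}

The schema corresponds to convergence: ∀x ∀y ∀z (Rxy ∧ Rxz → ∃w (Ryw ∧ Rzw)).
(a): ✓.
(b): fails — R11 and R15 but 1 and 5 have no common successor.
(c): ✓.
(d): fails — R32 and R32 but 2 and 2 have no common successor.

(a), (c)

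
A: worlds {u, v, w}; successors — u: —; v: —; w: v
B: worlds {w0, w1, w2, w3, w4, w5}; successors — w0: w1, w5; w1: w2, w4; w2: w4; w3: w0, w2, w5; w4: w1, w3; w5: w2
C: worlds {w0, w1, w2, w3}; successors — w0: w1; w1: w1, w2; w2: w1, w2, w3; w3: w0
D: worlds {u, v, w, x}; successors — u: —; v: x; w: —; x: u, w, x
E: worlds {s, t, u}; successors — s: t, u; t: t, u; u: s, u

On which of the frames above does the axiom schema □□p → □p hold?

D, E

This is the axiom for density; its first-order frame correspondent is ∀x ∀y (Rxy → ∃z (Rxz ∧ Rzy)).
A: fails — Rwv but no z with Rwz and Rzv.
B: fails — Rw1w2 but no z with Rw1z and Rzw2.
C: fails — Rw3w0 but no z with Rw3z and Rzw0.
D: ✓.
E: ✓.
Valid on: D, E.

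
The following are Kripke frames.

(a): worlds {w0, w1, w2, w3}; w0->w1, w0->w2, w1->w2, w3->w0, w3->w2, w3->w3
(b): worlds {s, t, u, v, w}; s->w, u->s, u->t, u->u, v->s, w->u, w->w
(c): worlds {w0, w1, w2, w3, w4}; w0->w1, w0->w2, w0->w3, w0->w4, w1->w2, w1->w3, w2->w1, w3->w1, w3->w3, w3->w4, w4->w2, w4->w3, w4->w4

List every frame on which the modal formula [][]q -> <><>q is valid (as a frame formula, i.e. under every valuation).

(c)

This is the axiom for a generalized confluence (Geach) condition; its first-order frame correspondent is forall x exists w (x R^2 w & x R^2 w).
(a): fails — at w1 but no w with w1R²w and w1R²w.
(b): fails — at t but no w* with tR²w* and tR²w*.
(c): holds.
Valid on: (c).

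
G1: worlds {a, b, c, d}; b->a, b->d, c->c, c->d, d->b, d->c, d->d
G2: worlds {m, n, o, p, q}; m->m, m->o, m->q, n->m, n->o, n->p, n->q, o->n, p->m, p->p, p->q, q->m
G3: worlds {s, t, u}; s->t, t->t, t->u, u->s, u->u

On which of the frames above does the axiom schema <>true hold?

G2, G3

This is the axiom for seriality; its first-order frame correspondent is forall x exists y Rxy.
G1: fails — world a has no successor.
G2: holds.
G3: holds.
Valid on: G2, G3.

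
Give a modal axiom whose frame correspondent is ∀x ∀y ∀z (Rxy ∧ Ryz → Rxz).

□s → □□s

A defining formula is □s → □□s (the 4 axiom).
Suppose □s→□□s is valid. Take Rxy, Ryz and set V(s)={w : Rxw}. Then □s at x, so □□s at x, so □s at y, so s at z, i.e. Rxz.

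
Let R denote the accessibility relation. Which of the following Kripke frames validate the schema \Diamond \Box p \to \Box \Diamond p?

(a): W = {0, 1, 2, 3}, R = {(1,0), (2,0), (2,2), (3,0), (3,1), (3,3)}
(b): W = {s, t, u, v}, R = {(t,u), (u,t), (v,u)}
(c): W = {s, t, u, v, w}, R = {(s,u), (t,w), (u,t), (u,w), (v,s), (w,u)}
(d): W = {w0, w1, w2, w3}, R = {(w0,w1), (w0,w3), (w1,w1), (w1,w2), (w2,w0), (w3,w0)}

(b)

Frame correspondent (Sahlqvist): \forall x \forall y \forall z (Rxy \wedge Rxz \to \exists w (Ryw \wedge Rzw)) — i.e. convergence.
(a): fails — R10 and R10 but 0 and 0 have no common successor.
(b): ✓.
(c): fails — Ruw and Rut but w and t have no common successor.
(d): fails — Rw0w1 and Rw0w3 but w1 and w3 have no common successor.
Valid on: (b).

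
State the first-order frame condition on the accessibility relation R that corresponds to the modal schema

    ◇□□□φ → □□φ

This is a Sahlqvist (Geach-type) schema ◇^1□^3φ → □^2◇^0φ.
Minimal-valuation argument: fix x; take any y with xR^1y and any z with xR^2z. Set V(φ) to the set of worlds R-reachable from y in exactly 3 steps. Then □^3φ holds at y, so the antecedent holds at x; validity forces ◇^0φ at z, giving a w with zR^0w and yR^3w.
First-order correspondent: ∀x ∀y ∀z ((xRy ∧ xR²z) → ∃w (yR³w ∧ z = w)).

∀x ∀y ∀z ((xRy ∧ xR²z) → ∃w (yR³w ∧ z = w))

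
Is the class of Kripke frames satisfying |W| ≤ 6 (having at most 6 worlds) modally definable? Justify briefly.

Any modally definable frame class is closed under disjoint unions.
Any modal formula valid on each of 7 disjoint one-world frames is valid on their disjoint union (validity is preserved under disjoint unions). Each one-world frame has |W|=1≤6, but the union has |W|=7.
Hence having at most 6 worlds is not modally definable.

No — not modally definable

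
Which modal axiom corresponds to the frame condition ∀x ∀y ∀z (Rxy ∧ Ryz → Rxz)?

A defining formula is □p → □□p (the 4 axiom).
Suppose □p→□□p is valid. Take Rxy, Ryz and set V(p)={w : Rxw}. Then □p at x, so □□p at x, so □p at y, so p at z, i.e. Rxz.

□p → □□p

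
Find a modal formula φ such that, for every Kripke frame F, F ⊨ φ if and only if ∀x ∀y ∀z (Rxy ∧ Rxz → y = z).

◇ψ → □ψ

A defining formula is ◇ψ → □ψ (the CD axiom).
Suppose ◇ψ→□ψ is valid. Take Rxy, Rxz and set V(ψ)={y}. Then ◇ψ at x, so □ψ at x, so ψ at z, i.e. z=y.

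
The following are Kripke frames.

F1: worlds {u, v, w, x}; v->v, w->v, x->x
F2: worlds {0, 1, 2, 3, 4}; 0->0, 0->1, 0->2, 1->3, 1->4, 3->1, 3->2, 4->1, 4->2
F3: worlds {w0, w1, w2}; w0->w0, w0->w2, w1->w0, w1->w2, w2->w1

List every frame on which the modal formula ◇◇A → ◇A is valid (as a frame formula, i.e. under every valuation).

This is the axiom for transitivity; its first-order frame correspondent is ∀x ∀y ∀z (Rxy ∧ Ryz → Rxz).
F1: ✓.
F2: fails — R31 and R14 but not R34.
F3: fails — Rw1w2 and Rw2w1 but not Rw1w1.

F1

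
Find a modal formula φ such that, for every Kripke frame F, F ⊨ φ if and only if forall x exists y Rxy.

□q → ◇q

This is seriality; the standard corresponding axiom is D: □q → ◇q.
Suppose □q→◇q is valid. At any x set V(q)=W. Then □q at x, so ◇q at x, so x has a successor.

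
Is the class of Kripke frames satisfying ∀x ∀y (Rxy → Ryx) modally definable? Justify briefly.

Yes: it is symmetry, defined by the B schema q → □◇q.
Suppose q→□◇q is valid. Take Rxy and set V(q)={x}. Then q at x, so □◇q at x, so ◇q at y, so some z with Ryz has q; z=x, i.e. Ryx.

Yes — defined by q → □◇q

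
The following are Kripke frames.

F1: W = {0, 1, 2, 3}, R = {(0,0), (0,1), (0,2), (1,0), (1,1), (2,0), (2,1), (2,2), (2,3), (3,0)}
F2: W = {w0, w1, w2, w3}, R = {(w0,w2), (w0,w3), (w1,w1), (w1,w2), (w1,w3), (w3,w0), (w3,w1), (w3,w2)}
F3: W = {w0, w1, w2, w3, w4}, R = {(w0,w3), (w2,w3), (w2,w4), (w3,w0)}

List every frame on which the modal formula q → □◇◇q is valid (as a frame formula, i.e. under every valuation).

The schema corresponds to a generalized confluence (Geach) condition: ∀x ∀z (xRz → ∃w (x = w ∧ zR²w)).
F1: holds.
F2: fails — w0Rw2 but no w with w0=w and w2R²w.
F3: fails — w0Rw3 but no w with w0=w and w3R²w.
Valid on: F1.

F1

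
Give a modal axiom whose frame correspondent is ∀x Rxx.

□s → s

This is reflexivity; the standard corresponding axiom is T: □s → s.
Suppose □s→s is valid. At any x set V(s)={w : Rxw}. Then □s holds at x, so s holds at x, i.e. Rxx.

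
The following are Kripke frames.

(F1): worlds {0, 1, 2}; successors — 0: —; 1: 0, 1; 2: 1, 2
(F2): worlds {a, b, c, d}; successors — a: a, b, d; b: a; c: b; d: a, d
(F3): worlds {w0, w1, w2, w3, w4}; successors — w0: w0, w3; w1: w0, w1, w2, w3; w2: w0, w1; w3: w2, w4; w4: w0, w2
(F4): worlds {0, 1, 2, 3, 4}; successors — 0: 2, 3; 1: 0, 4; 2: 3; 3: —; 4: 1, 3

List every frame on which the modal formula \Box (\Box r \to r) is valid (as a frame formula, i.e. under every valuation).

none

This is the axiom for shift-reflexivity; its first-order frame correspondent is \forall x \forall y (Rxy \to Ryy).
(F1): fails — R10 but not R00.
(F2): fails — Rab but not Rbb.
(F3): fails — Rw1w2 but not Rw2w2.
(F4): fails — R10 but not R00.
Valid on no frame.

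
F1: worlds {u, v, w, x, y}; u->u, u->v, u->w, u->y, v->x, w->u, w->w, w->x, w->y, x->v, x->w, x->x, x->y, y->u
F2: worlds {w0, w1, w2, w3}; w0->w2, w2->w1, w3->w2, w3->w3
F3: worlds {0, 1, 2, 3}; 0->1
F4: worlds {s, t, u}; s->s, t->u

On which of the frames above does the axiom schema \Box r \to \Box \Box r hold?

F3, F4

The schema corresponds to transitivity: \forall x \forall y \forall z (Rxy \wedge Ryz \to Rxz).
F1: fails — Ruv and Rvx but not Rux.
F2: fails — Rw0w2 and Rw2w1 but not Rw0w1.
F3: satisfies the condition.
F4: satisfies the condition.
Valid on: F3, F4.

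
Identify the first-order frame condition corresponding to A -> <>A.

This is a form of the T axiom.
It corresponds to reflexivity: forall x Rxx.

Reflexivity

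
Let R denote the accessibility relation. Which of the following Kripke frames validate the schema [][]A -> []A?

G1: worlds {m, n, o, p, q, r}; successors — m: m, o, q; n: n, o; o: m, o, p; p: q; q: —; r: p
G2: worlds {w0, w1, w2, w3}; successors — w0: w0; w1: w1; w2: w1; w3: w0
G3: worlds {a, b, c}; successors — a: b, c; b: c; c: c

Frame correspondent (Sahlqvist): forall x forall y (Rxy -> exists z (Rxz & Rzy)) — i.e. density.
G1: fails — Rrp but no z with Rrz and Rzp.
G2: holds.
G3: fails — Rab but no z with Raz and Rzb.
Valid on: G2.

G2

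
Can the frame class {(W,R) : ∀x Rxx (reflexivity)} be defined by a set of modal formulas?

Yes: it is reflexivity, defined by the T schema □q → q.

Yes, by □q → q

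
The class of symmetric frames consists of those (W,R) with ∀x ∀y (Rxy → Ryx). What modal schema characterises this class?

r → □◇r

A defining formula is r → □◇r (the B axiom).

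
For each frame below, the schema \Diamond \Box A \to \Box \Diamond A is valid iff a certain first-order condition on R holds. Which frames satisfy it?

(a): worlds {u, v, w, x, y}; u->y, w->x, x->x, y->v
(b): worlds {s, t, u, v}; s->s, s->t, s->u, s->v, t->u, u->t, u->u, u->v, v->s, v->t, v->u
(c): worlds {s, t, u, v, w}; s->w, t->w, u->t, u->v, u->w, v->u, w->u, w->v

(b)

This is the axiom for convergence; its first-order frame correspondent is \forall x \forall y \forall z (Rxy \wedge Rxz \to \exists w (Ryw \wedge Rzw)).
(a): fails — Ryv and Ryv but v and v have no common successor.
(b): satisfies the condition.
(c): fails — Ruv and Rut but v and t have no common successor.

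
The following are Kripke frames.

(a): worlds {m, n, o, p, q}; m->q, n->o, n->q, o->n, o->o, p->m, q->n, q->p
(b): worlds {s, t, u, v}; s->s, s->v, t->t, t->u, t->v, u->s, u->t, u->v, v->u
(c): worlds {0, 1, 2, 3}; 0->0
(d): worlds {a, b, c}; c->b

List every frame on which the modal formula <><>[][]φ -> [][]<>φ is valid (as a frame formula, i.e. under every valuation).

The schema corresponds to a generalized confluence (Geach) condition: forall x forall y forall z ((x R^2 y & x R^2 z) -> exists w (y R^2 w & zRw)).
(a): fails — mR²n, mR²p but no w with nR²w and pRw.
(b): fails — sR²v, sR²v but no w with vR²w and vRw.
(c): holds.
(d): holds.

(c), (d)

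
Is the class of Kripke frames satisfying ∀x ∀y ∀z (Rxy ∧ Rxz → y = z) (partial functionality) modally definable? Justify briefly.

Yes — defined by ◇r → □r

Yes: it is partial functionality, defined by the CD schema ◇r → □r.
Suppose ◇r→□r is valid. Take Rxy, Rxz and set V(r)={y}. Then ◇r at x, so □r at x, so r at z, i.e. z=y.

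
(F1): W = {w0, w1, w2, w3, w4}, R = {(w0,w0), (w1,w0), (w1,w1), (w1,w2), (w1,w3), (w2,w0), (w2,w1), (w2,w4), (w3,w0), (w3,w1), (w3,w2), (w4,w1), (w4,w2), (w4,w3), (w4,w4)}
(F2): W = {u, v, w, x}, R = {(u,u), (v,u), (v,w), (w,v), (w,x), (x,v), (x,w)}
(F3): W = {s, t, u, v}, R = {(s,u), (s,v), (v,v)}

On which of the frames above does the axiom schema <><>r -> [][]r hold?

(F3)

This is the axiom for a generalized confluence (Geach) condition; its first-order frame correspondent is forall x forall y forall z ((x R^2 y & x R^2 z) -> exists w (y = w & z = w)).
(F1): fails — w1R²w0, w1R²w1 but w0 ≠ w1.
(F2): fails — vR²u, vR²v but u ≠ v.
(F3): condition met.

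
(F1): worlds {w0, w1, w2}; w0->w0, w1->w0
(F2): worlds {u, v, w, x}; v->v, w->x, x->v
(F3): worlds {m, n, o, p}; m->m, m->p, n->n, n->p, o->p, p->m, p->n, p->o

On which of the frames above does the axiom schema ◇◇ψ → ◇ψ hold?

(F1)

Frame correspondent (Sahlqvist): ∀x ∀y ∀z (Rxy ∧ Ryz → Rxz) — i.e. transitivity.
(F1): satisfies the condition.
(F2): fails — Rwx and Rxv but not Rwv.
(F3): fails — Rop and Rpm but not Rom.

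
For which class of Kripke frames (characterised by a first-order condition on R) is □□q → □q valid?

Suppose □□q→□q is valid. Take Rxy and set V(q)={w : xR²w}. Then □□q at x, so □q at x, so q at y, i.e. ∃z(Rxz∧Rzy).
Conversely, any frame satisfying ∀x ∀y (Rxy → ∃z (Rxz ∧ Rzy)) validates the schema.
Frame condition: ∀x ∀y (Rxy → ∃z (Rxz ∧ Rzy)).

density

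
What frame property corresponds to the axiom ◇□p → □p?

Equivalently (dual form): ◇p → □◇p.
Suppose ◇p→□◇p is valid. Take Rxy, Rxz and set V(p)={y}. Then ◇p at x, so □◇p at x, so ◇p at z, so some w with Rzw has p; w=y, i.e. Rzy. By symmetry of the argument, Ryz.

The Euclidean property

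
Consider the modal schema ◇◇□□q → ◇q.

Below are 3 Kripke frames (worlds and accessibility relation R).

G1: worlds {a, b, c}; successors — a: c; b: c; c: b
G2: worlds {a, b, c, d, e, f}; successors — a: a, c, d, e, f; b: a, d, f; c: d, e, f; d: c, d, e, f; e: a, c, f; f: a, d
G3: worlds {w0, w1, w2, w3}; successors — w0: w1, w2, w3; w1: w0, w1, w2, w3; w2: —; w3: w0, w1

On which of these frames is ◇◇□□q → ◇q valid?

This is the axiom for a generalized confluence (Geach) condition; its first-order frame correspondent is ∀x ∀y (xR²y → ∃w (yR²w ∧ xRw)).
G1: fails — aR²b but no w with bR²w and aRw.
G2: ✓.
G3: fails — w0R²w2 but no w with w2R²w and w0Rw.
Valid on: G2.

G2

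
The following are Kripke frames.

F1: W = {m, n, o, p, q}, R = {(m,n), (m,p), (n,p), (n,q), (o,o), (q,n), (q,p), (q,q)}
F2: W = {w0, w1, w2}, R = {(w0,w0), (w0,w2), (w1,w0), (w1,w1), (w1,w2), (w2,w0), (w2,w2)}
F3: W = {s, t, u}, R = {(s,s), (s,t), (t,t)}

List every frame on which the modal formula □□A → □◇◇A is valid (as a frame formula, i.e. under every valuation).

This is the axiom for a generalized confluence (Geach) condition; its first-order frame correspondent is ∀x ∀z (xRz → ∃w (xR²w ∧ zR²w)).
F1: fails — mRp but no w with mR²w and pR²w.
F2: holds.
F3: holds.
Valid on: F2, F3.

F2, F3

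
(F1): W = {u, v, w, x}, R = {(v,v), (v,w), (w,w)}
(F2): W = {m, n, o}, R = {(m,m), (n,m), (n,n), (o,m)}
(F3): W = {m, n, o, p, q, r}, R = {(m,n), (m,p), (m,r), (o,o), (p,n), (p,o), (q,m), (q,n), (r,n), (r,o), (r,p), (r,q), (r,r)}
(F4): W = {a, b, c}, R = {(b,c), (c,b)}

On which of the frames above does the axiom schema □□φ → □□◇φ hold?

(F1), (F2)

Frame correspondent (Sahlqvist): ∀x ∀z (xR²z → ∃w (xR²w ∧ zRw)) — i.e. a generalized confluence (Geach) condition.
(F1): satisfies the condition.
(F2): satisfies the condition.
(F3): fails — mR²n but no w with mR²w and nRw.
(F4): fails — bR²b but no w with bR²w and bRw.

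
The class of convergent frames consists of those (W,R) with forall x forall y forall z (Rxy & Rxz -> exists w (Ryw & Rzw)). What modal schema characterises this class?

◇□s → □◇s

This is convergence; the standard corresponding axiom is .2: ◇□s → □◇s.
Suppose ◇□s→□◇s is valid. Take Rxy, Rxz and set V(s)={w : Ryw}. Then □s at y so ◇□s at x, so □◇s at x, so ◇s at z, giving w with Rzw and Ryw.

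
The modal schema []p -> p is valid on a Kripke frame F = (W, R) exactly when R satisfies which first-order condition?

This is the T axiom.
It corresponds to reflexivity: forall x Rxx.

reflexivity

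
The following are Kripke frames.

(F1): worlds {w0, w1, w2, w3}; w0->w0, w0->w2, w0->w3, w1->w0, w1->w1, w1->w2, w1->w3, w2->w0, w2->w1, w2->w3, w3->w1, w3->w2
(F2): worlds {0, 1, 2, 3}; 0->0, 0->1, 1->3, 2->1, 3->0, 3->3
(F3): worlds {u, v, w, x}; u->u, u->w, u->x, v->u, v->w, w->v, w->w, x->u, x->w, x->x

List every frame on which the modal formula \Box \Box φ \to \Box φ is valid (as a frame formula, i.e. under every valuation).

The schema corresponds to density: \forall x \forall y (Rxy \to \exists z (Rxz \wedge Rzy)).
(F1): satisfies the condition.
(F2): fails — R21 but no z with R2z and Rz1.
(F3): satisfies the condition.
Valid on: (F1), (F3).

(F1), (F3)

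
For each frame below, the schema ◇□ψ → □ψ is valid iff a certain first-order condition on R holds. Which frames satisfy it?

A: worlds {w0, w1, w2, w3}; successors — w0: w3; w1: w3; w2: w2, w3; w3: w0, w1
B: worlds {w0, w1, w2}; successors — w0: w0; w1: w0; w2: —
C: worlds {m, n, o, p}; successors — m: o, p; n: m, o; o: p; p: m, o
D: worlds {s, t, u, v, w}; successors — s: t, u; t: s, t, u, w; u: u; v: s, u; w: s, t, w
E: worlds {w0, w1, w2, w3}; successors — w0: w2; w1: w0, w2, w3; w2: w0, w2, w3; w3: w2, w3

B

Frame correspondent (Sahlqvist): ∀x ∀y ∀z (Rxy ∧ Rxz → Ryz) — i.e. the Euclidean property.
A: fails — Rw0w3 and Rw0w3 but not Rw3w3.
B: holds.
C: fails — Rmo and Rmo but not Roo.
D: fails — Rsu and Rst but not Rut.
E: fails — Rw1w0 and Rw1w0 but not Rw0w0.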